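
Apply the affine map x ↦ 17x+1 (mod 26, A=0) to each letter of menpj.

m(12): 17·12+1=205≡23 → x
e(4): 17·4+1=69≡17 → r
n(13): 17·13+1=222≡14 → o
p(15): 17·15+1=256≡22 → w
j(9): 17·9+1=154≡24 → y

xrowy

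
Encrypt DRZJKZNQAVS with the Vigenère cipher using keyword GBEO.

Repeat the key across the message: GBEOGBEOGBE
D(3)+G(6): 9 → J
R(17)+B(1): 18 → S
Z(25)+E(4): 29≡3 → D
J(9)+O(14): 23 → X
K(10)+G(6): 16 → Q
Z(25)+B(1): 26≡0 → A
N(13)+E(4): 17 → R
Q(16)+O(14): 30≡4 → E
A(0)+G(6): 6 → G
V(21)+B(1): 22 → W
S(18)+E(4): 22 → W

JSDXQAREGWW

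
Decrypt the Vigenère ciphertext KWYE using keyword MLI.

YLQS

Repeat the key across the ciphertext: MLIM
K(10)−M(12): -2≡24 → Y
W(22)−L(11): 11 → L
Y(24)−I(8): 16 → Q
E(4)−M(12): -8≡18 → S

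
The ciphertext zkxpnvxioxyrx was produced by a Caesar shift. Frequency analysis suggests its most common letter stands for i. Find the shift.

15

The most frequent ciphertext letter is x (appears 4 times).
x is position 23; i is position 8.
Shift = 15.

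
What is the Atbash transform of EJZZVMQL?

E(4) → V(21)
J(9) → Q(16)
Z(25) → A(0)
Z(25) → A(0)
V(21) → E(4)
M(12) → N(13)
Q(16) → J(9)
L(11) → O(14)

VQAAENJO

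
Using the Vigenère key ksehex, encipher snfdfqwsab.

cfjkjngkei

Repeat the key across the message: ksehexkseh
s(18)+k(10): 28≡2 → c
n(13)+s(18): 31≡5 → f
f(5)+e(4): 9 → j
d(3)+h(7): 10 → k
f(5)+e(4): 9 → j
q(16)+x(23): 39≡13 → n
w(22)+k(10): 32≡6 → g
s(18)+s(18): 36≡10 → k
a(0)+e(4): 4 → e
b(1)+h(7): 8 → i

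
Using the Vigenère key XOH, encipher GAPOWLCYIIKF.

Repeat the key across the message: XOHXOHXOHXOH
G(6)+X(23): 29≡3 → D
A(0)+O(14): 14 → O
P(15)+H(7): 22 → W
O(14)+X(23): 37≡11 → L
W(22)+O(14): 36≡10 → K
L(11)+H(7): 18 → S
C(2)+X(23): 25 → Z
Y(24)+O(14): 38≡12 → M
I(8)+H(7): 15 → P
I(8)+X(23): 31≡5 → F
K(10)+O(14): 24 → Y
F(5)+H(7): 12 → M

DOWLKSZMPFYM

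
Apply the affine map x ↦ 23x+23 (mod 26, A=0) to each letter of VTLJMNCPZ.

V(21): 23·21+23=506≡12 → M
T(19): 23·19+23=460≡18 → S
L(11): 23·11+23=276≡16 → Q
J(9): 23·9+23=230≡22 → W
M(12): 23·12+23=299≡13 → N
N(13): 23·13+23=322≡10 → K
C(2): 23·2+23=69≡17 → R
P(15): 23·15+23=368≡4 → E
Z(25): 23·25+23=598≡0 → A

MSQWNKREA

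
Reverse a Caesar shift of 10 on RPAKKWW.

R(17): 17−10=7 → H
P(15): 15−10=5 → F
A(0): 0−10=-10≡16 → Q
K(10): 10−10=0 → A
K(10): 10−10=0 → A
W(22): 22−10=12 → M
W(22): 22−10=12 → M

HFQAAMM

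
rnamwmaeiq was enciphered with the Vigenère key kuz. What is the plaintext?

htbccnqkjg

Repeat the key across the ciphertext: kuzkuzkuzk
r(17)−k(10): 7 → h
n(13)−u(20): -7≡19 → t
a(0)−z(25): -25≡1 → b
m(12)−k(10): 2 → c
w(22)−u(20): 2 → c
m(12)−z(25): -13≡13 → n
a(0)−k(10): -10≡16 → q
e(4)−u(20): -16≡10 → k
i(8)−z(25): -17≡9 → j
q(16)−k(10): 6 → g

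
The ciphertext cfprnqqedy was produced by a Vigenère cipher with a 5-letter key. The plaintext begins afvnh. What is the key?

caueg

Subtract each crib letter from the matching ciphertext letter (mod 26):
c(2)−a(0)=2 → c
f(5)−f(5)=0 → a
p(15)−v(21)=-6≡20 → u
r(17)−n(13)=4 → e
n(13)−h(7)=6 → g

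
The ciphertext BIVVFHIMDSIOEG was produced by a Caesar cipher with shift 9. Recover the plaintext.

SZMMWYZDUJZFVX

B(1): 1−9=-8≡18 → S
I(8): 8−9=-1≡25 → Z
V(21): 21−9=12 → M
V(21): 21−9=12 → M
F(5): 5−9=-4≡22 → W
H(7): 7−9=-2≡24 → Y
I(8): 8−9=-1≡25 → Z
M(12): 12−9=3 → D
D(3): 3−9=-6≡20 → U
S(18): 18−9=9 → J
I(8): 8−9=-1≡25 → Z
O(14): 14−9=5 → F
E(4): 4−9=-5≡21 → V
G(6): 6−9=-3≡23 → X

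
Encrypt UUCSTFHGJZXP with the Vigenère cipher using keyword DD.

Repeat the key across the message: DDDDDDDDDDDD
U(20)+D(3): 23 → X
U(20)+D(3): 23 → X
C(2)+D(3): 5 → F
S(18)+D(3): 21 → V
T(19)+D(3): 22 → W
F(5)+D(3): 8 → I
H(7)+D(3): 10 → K
G(6)+D(3): 9 → J
J(9)+D(3): 12 → M
Z(25)+D(3): 28≡2 → C
X(23)+D(3): 26≡0 → A
P(15)+D(3): 18 → S

XXFVWIKJMCAS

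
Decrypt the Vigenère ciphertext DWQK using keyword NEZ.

Repeat the key across the ciphertext: NEZN
D(3)−N(13): -10≡16 → Q
W(22)−E(4): 18 → S
Q(16)−Z(25): -9≡17 → R
K(10)−N(13): -3≡23 → X

QSRX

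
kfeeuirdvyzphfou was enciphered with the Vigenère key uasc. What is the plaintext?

qfmcaizbbyhnnfws

Repeat the key across the ciphertext: uascuascuascuasc
k(10)−u(20): -10≡16 → q
f(5)−a(0): 5 → f
e(4)−s(18): -14≡12 → m
e(4)−c(2): 2 → c
u(20)−u(20): 0 → a
i(8)−a(0): 8 → i
r(17)−s(18): -1≡25 → z
d(3)−c(2): 1 → b
v(21)−u(20): 1 → b
y(24)−a(0): 24 → y
z(25)−s(18): 7 → h
p(15)−c(2): 13 → n
h(7)−u(20): -13≡13 → n
f(5)−a(0): 5 → f
o(14)−s(18): -4≡22 → w
u(20)−c(2): 18 → s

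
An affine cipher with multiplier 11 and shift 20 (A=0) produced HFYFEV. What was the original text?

NBYBIT

The inverse of 11 mod 26 is 19, since 11·19=209≡1. Apply D(y)=19·(y−20) mod 26:
H(7): 19·(7−20)=-247≡13 → N
F(5): 19·(5−20)=-285≡1 → B
Y(24): 19·(24−20)=76≡24 → Y
F(5): 19·(5−20)=-285≡1 → B
E(4): 19·(4−20)=-304≡8 → I
V(21): 19·(21−20)=19 → T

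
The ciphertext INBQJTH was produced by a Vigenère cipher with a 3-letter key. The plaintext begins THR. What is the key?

PGK

Subtract each crib letter from the matching ciphertext letter (mod 26):
I(8)−T(19)=-11≡15 → P
N(13)−H(7)=6 → G
B(1)−R(17)=-16≡10 → K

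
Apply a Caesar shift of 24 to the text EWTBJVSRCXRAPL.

E(4): 4+24=28≡2 → C
W(22): 22+24=46≡20 → U
T(19): 19+24=43≡17 → R
B(1): 1+24=25 → Z
J(9): 9+24=33≡7 → H
V(21): 21+24=45≡19 → T
S(18): 18+24=42≡16 → Q
R(17): 17+24=41≡15 → P
C(2): 2+24=26≡0 → A
X(23): 23+24=47≡21 → V
R(17): 17+24=41≡15 → P
A(0): 0+24=24 → Y
P(15): 15+24=39≡13 → N
L(11): 11+24=35≡9 → J

CURZHTQPAVPYNJ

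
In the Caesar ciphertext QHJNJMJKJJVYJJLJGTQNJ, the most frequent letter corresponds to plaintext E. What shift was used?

5

The most frequent ciphertext letter is J (appears 9 times).
J is position 9; E is position 4.
Shift = 5.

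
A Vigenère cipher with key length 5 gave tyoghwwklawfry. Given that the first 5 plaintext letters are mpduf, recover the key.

hjlmc

Subtract each crib letter from the matching ciphertext letter (mod 26):
t(19)−m(12)=7 → h
y(24)−p(15)=9 → j
o(14)−d(3)=11 → l
g(6)−u(20)=-14≡12 → m
h(7)−f(5)=2 → c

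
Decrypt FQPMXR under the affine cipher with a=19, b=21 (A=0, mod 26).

The inverse of 19 mod 26 is 11, since 19·11=209≡1. Apply D(y)=11·(y−21) mod 26:
F(5): 11·(5−21)=-176≡6 → G
Q(16): 11·(16−21)=-55≡23 → X
P(15): 11·(15−21)=-66≡12 → M
M(12): 11·(12−21)=-99≡5 → F
X(23): 11·(23−21)=22 → W
R(17): 11·(17−21)=-44≡8 → I

GXMFWI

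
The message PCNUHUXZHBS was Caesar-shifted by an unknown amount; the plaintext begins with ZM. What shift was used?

From the crib: P(15)−Z(25)=-10≡16, so the shift is 16.

16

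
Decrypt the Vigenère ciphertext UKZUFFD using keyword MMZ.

IYAITGR

Repeat the key across the ciphertext: MMZMMZM
U(20)−M(12): 8 → I
K(10)−M(12): -2≡24 → Y
Z(25)−Z(25): 0 → A
U(20)−M(12): 8 → I
F(5)−M(12): -7≡19 → T
F(5)−Z(25): -20≡6 → G
D(3)−M(12): -9≡17 → R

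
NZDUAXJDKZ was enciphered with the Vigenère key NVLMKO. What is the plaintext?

Repeat the key across the ciphertext: NVLMKONVLM
N(13)−N(13): 0 → A
Z(25)−V(21): 4 → E
D(3)−L(11): -8≡18 → S
U(20)−M(12): 8 → I
A(0)−K(10): -10≡16 → Q
X(23)−O(14): 9 → J
J(9)−N(13): -4≡22 → W
D(3)−V(21): -18≡8 → I
K(10)−L(11): -1≡25 → Z
Z(25)−M(12): 13 → N

AESIQJWIZN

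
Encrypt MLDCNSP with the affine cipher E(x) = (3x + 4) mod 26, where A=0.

OLNKRGX

M(12): 3·12+4=40≡14 → O
L(11): 3·11+4=37≡11 → L
D(3): 3·3+4=13 → N
C(2): 3·2+4=10 → K
N(13): 3·13+4=43≡17 → R
S(18): 3·18+4=58≡6 → G
P(15): 3·15+4=49≡23 → X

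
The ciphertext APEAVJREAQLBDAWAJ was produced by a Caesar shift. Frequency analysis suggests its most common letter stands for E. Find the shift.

The most frequent ciphertext letter is A (appears 5 times).
A is position 0; E is position 4.
Shift = -4≡22.

22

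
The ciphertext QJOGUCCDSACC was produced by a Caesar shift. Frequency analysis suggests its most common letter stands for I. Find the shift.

20

The most frequent ciphertext letter is C (appears 4 times).
C is position 2; I is position 8.
Shift = -6≡20.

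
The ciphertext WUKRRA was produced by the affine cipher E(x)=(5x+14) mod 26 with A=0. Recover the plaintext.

MWULLS

The inverse of 5 mod 26 is 21, since 5·21=105≡1. Apply D(y)=21·(y−14) mod 26:
W(22): 21·(22−14)=168≡12 → M
U(20): 21·(20−14)=126≡22 → W
K(10): 21·(10−14)=-84≡20 → U
R(17): 21·(17−14)=63≡11 → L
R(17): 21·(17−14)=63≡11 → L
A(0): 21·(0−14)=-294≡18 → S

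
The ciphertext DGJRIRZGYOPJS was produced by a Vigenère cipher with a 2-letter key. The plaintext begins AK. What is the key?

Subtract each crib letter from the matching ciphertext letter (mod 26):
D(3)−A(0)=3 → D
G(6)−K(10)=-4≡22 → W

DW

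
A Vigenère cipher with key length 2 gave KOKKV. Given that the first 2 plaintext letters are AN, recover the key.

Subtract each crib letter from the matching ciphertext letter (mod 26):
K(10)−A(0)=10 → K
O(14)−N(13)=1 → B

KB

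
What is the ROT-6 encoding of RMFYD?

XSLEJ

R(17): 17+6=23 → X
M(12): 12+6=18 → S
F(5): 5+6=11 → L
Y(24): 24+6=30≡4 → E
D(3): 3+6=9 → J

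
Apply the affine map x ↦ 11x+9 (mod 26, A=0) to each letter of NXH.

N(13): 11·13+9=152≡22 → W
X(23): 11·23+9=262≡2 → C
H(7): 11·7+9=86≡8 → I

WCI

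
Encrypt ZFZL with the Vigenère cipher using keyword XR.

Repeat the key across the message: XRXR
Z(25)+X(23): 48≡22 → W
F(5)+R(17): 22 → W
Z(25)+X(23): 48≡22 → W
L(11)+R(17): 28≡2 → C

WWWC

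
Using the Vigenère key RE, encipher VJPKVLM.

MNGOMPD

Repeat the key across the message: RERERER
V(21)+R(17): 38≡12 → M
J(9)+E(4): 13 → N
P(15)+R(17): 32≡6 → G
K(10)+E(4): 14 → O
V(21)+R(17): 38≡12 → M
L(11)+E(4): 15 → P
M(12)+R(17): 29≡3 → D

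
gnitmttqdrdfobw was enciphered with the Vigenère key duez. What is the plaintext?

dteujzpraxzglhs

Repeat the key across the ciphertext: duezduezduezdue
g(6)−d(3): 3 → d
n(13)−u(20): -7≡19 → t
i(8)−e(4): 4 → e
t(19)−z(25): -6≡20 → u
m(12)−d(3): 9 → j
t(19)−u(20): -1≡25 → z
t(19)−e(4): 15 → p
q(16)−z(25): -9≡17 → r
d(3)−d(3): 0 → a
r(17)−u(20): -3≡23 → x
d(3)−e(4): -1≡25 → z
f(5)−z(25): -20≡6 → g
o(14)−d(3): 11 → l
b(1)−u(20): -19≡7 → h
w(22)−e(4): 18 → s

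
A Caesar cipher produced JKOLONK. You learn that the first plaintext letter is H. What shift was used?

From the crib: J(9)−H(7)=2, so the shift is 2.

2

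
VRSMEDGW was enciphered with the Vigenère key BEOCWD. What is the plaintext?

Repeat the key across the ciphertext: BEOCWDBE
V(21)−B(1): 20 → U
R(17)−E(4): 13 → N
S(18)−O(14): 4 → E
M(12)−C(2): 10 → K
E(4)−W(22): -18≡8 → I
D(3)−D(3): 0 → A
G(6)−B(1): 5 → F
W(22)−E(4): 18 → S

UNEKIAFS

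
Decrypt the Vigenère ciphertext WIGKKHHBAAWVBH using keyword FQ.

Repeat the key across the ciphertext: FQFQFQFQFQFQFQ
W(22)−F(5): 17 → R
I(8)−Q(16): -8≡18 → S
G(6)−F(5): 1 → B
K(10)−Q(16): -6≡20 → U
K(10)−F(5): 5 → F
H(7)−Q(16): -9≡17 → R
H(7)−F(5): 2 → C
B(1)−Q(16): -15≡11 → L
A(0)−F(5): -5≡21 → V
A(0)−Q(16): -16≡10 → K
W(22)−F(5): 17 → R
V(21)−Q(16): 5 → F
B(1)−F(5): -4≡22 → W
H(7)−Q(16): -9≡17 → R

RSBUFRCLVKRFWR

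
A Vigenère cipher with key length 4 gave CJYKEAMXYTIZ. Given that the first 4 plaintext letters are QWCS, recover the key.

MNWS

Subtract each crib letter from the matching ciphertext letter (mod 26):
C(2)−Q(16)=-14≡12 → M
J(9)−W(22)=-13≡13 → N
Y(24)−C(2)=22 → W
K(10)−S(18)=-8≡18 → S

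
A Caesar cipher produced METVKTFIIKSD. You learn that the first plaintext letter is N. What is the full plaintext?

NFUWLUGJJLTE

From the crib: M(12)−N(13)=-1≡25, so the shift is 25.
Subtract 25 from each ciphertext letter:
M(12): 12−25=-13≡13 → N
E(4): 4−25=-21≡5 → F
T(19): 19−25=-6≡20 → U
V(21): 21−25=-4≡22 → W
K(10): 10−25=-15≡11 → L
T(19): 19−25=-6≡20 → U
F(5): 5−25=-20≡6 → G
I(8): 8−25=-17≡9 → J
I(8): 8−25=-17≡9 → J
K(10): 10−25=-15≡11 → L
S(18): 18−25=-7≡19 → T
D(3): 3−25=-22≡4 → E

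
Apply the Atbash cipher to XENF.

X(23) → C(2)
E(4) → V(21)
N(13) → M(12)
F(5) → U(20)

CVMU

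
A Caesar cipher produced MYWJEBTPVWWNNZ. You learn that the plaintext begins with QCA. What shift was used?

22

From the crib: M(12)−Q(16)=-4≡22, so the shift is 22.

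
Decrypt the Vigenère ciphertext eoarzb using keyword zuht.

futyah

Repeat the key across the ciphertext: zuhtzu
e(4)−z(25): -21≡5 → f
o(14)−u(20): -6≡20 → u
a(0)−h(7): -7≡19 → t
r(17)−t(19): -2≡24 → y
z(25)−z(25): 0 → a
b(1)−u(20): -19≡7 → h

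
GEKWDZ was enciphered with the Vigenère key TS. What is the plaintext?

Repeat the key across the ciphertext: TSTSTS
G(6)−T(19): -13≡13 → N
E(4)−S(18): -14≡12 → M
K(10)−T(19): -9≡17 → R
W(22)−S(18): 4 → E
D(3)−T(19): -16≡10 → K
Z(25)−S(18): 7 → H

NMREKH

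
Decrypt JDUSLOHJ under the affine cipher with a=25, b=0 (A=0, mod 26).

The inverse of 25 mod 26 is 25, since 25·25=625≡1. Apply D(y)=25·(y−0) mod 26:
J(9): 25·(9−0)=225≡17 → R
D(3): 25·(3−0)=75≡23 → X
U(20): 25·(20−0)=500≡6 → G
S(18): 25·(18−0)=450≡8 → I
L(11): 25·(11−0)=275≡15 → P
O(14): 25·(14−0)=350≡12 → M
H(7): 25·(7−0)=175≡19 → T
J(9): 25·(9−0)=225≡17 → R

RXGIPMTR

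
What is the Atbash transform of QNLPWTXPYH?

Q(16) → J(9)
N(13) → M(12)
L(11) → O(14)
P(15) → K(10)
W(22) → D(3)
T(19) → G(6)
X(23) → C(2)
P(15) → K(10)
Y(24) → B(1)
H(7) → S(18)

JMOKDGCKBS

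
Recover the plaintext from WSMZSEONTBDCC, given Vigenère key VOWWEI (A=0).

BEQDOWTZXFZUH

Repeat the key across the ciphertext: VOWWEIVOWWEIV
W(22)−V(21): 1 → B
S(18)−O(14): 4 → E
M(12)−W(22): -10≡16 → Q
Z(25)−W(22): 3 → D
S(18)−E(4): 14 → O
E(4)−I(8): -4≡22 → W
O(14)−V(21): -7≡19 → T
N(13)−O(14): -1≡25 → Z
T(19)−W(22): -3≡23 → X
B(1)−W(22): -21≡5 → F
D(3)−E(4): -1≡25 → Z
C(2)−I(8): -6≡20 → U
C(2)−V(21): -19≡7 → H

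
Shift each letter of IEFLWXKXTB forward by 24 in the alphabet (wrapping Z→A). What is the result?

I(8): 8+24=32≡6 → G
E(4): 4+24=28≡2 → C
F(5): 5+24=29≡3 → D
L(11): 11+24=35≡9 → J
W(22): 22+24=46≡20 → U
X(23): 23+24=47≡21 → V
K(10): 10+24=34≡8 → I
X(23): 23+24=47≡21 → V
T(19): 19+24=43≡17 → R
B(1): 1+24=25 → Z

GCDJUVIVRZ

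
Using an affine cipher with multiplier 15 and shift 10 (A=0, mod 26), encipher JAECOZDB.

J(9): 15·9+10=145≡15 → P
A(0): 15·0+10=10 → K
E(4): 15·4+10=70≡18 → S
C(2): 15·2+10=40≡14 → O
O(14): 15·14+10=220≡12 → M
Z(25): 15·25+10=385≡21 → V
D(3): 15·3+10=55≡3 → D
B(1): 15·1+10=25 → Z

PKSOMVDZ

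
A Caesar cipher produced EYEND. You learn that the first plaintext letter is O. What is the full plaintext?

From the crib: E(4)−O(14)=-10≡16, so the shift is 16.
Subtract 16 from each ciphertext letter:
E(4): 4−16=-12≡14 → O
Y(24): 24−16=8 → I
E(4): 4−16=-12≡14 → O
N(13): 13−16=-3≡23 → X
D(3): 3−16=-13≡13 → N

OIOXN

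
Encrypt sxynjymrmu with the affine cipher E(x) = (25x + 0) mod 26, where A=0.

idcnrcojog

s(18): 25·18+0=450≡8 → i
x(23): 25·23+0=575≡3 → d
y(24): 25·24+0=600≡2 → c
n(13): 25·13+0=325≡13 → n
j(9): 25·9+0=225≡17 → r
y(24): 25·24+0=600≡2 → c
m(12): 25·12+0=300≡14 → o
r(17): 25·17+0=425≡9 → j
m(12): 25·12+0=300≡14 → o
u(20): 25·20+0=500≡6 → g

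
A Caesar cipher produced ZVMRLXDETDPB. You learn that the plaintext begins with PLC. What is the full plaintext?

PLCHBNTUJTFR

From the crib: Z(25)−P(15)=10, so the shift is 10.
Subtract 10 from each ciphertext letter:
Z(25): 25−10=15 → P
V(21): 21−10=11 → L
M(12): 12−10=2 → C
R(17): 17−10=7 → H
L(11): 11−10=1 → B
X(23): 23−10=13 → N
D(3): 3−10=-7≡19 → T
E(4): 4−10=-6≡20 → U
T(19): 19−10=9 → J
D(3): 3−10=-7≡19 → T
P(15): 15−10=5 → F
B(1): 1−10=-9≡17 → R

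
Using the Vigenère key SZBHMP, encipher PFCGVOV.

Repeat the key across the message: SZBHMPS
P(15)+S(18): 33≡7 → H
F(5)+Z(25): 30≡4 → E
C(2)+B(1): 3 → D
G(6)+H(7): 13 → N
V(21)+M(12): 33≡7 → H
O(14)+P(15): 29≡3 → D
V(21)+S(18): 39≡13 → N

HEDNHDN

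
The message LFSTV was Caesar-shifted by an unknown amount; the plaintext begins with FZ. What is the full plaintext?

From the crib: L(11)−F(5)=6, so the shift is 6.
Subtract 6 from each ciphertext letter:
L(11): 11−6=5 → F
F(5): 5−6=-1≡25 → Z
S(18): 18−6=12 → M
T(19): 19−6=13 → N
V(21): 21−6=15 → P

FZMNP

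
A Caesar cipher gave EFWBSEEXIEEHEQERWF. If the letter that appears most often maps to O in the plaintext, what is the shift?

The most frequent ciphertext letter is E (appears 7 times).
E is position 4; O is position 14.
Shift = -10≡16.

16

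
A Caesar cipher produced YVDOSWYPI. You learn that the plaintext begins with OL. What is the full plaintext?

OLTEIMOFY

From the crib: Y(24)−O(14)=10, so the shift is 10.
Subtract 10 from each ciphertext letter:
Y(24): 24−10=14 → O
V(21): 21−10=11 → L
D(3): 3−10=-7≡19 → T
O(14): 14−10=4 → E
S(18): 18−10=8 → I
W(22): 22−10=12 → M
Y(24): 24−10=14 → O
P(15): 15−10=5 → F
I(8): 8−10=-2≡24 → Y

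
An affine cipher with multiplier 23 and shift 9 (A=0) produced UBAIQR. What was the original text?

FUDJPG

The inverse of 23 mod 26 is 17, since 23·17=391≡1. Apply D(y)=17·(y−9) mod 26:
U(20): 17·(20−9)=187≡5 → F
B(1): 17·(1−9)=-136≡20 → U
A(0): 17·(0−9)=-153≡3 → D
I(8): 17·(8−9)=-17≡9 → J
Q(16): 17·(16−9)=119≡15 → P
R(17): 17·(17−9)=136≡6 → G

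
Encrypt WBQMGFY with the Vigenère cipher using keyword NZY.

Repeat the key across the message: NZYNZYN
W(22)+N(13): 35≡9 → J
B(1)+Z(25): 26≡0 → A
Q(16)+Y(24): 40≡14 → O
M(12)+N(13): 25 → Z
G(6)+Z(25): 31≡5 → F
F(5)+Y(24): 29≡3 → D
Y(24)+N(13): 37≡11 → L

JAOZFDL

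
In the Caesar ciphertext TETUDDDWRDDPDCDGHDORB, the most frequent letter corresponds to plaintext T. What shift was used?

The most frequent ciphertext letter is D (appears 8 times).
D is position 3; T is position 19.
Shift = -16≡10.

10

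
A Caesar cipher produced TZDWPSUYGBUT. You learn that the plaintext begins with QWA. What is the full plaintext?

From the crib: T(19)−Q(16)=3, so the shift is 3.
Subtract 3 from each ciphertext letter:
T(19): 19−3=16 → Q
Z(25): 25−3=22 → W
D(3): 3−3=0 → A
W(22): 22−3=19 → T
P(15): 15−3=12 → M
S(18): 18−3=15 → P
U(20): 20−3=17 → R
Y(24): 24−3=21 → V
G(6): 6−3=3 → D
B(1): 1−3=-2≡24 → Y
U(20): 20−3=17 → R
T(19): 19−3=16 → Q

QWATMPRVDYRQ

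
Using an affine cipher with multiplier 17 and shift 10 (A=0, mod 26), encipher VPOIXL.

V(21): 17·21+10=367≡3 → D
P(15): 17·15+10=265≡5 → F
O(14): 17·14+10=248≡14 → O
I(8): 17·8+10=146≡16 → Q
X(23): 17·23+10=401≡11 → L
L(11): 17·11+10=197≡15 → P

DFOQLP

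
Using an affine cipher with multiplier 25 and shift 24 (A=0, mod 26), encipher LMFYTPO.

NMTAFJK

L(11): 25·11+24=299≡13 → N
M(12): 25·12+24=324≡12 → M
F(5): 25·5+24=149≡19 → T
Y(24): 25·24+24=624≡0 → A
T(19): 25·19+24=499≡5 → F
P(15): 25·15+24=399≡9 → J
O(14): 25·14+24=374≡10 → K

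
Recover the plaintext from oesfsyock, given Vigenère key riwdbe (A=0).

xwwcruxuo

Repeat the key across the ciphertext: riwdberiw
o(14)−r(17): -3≡23 → x
e(4)−i(8): -4≡22 → w
s(18)−w(22): -4≡22 → w
f(5)−d(3): 2 → c
s(18)−b(1): 17 → r
y(24)−e(4): 20 → u
o(14)−r(17): -3≡23 → x
c(2)−i(8): -6≡20 → u
k(10)−w(22): -12≡14 → o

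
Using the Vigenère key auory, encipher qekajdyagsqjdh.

Repeat the key across the message: auoryauoryauor
q(16)+a(0): 16 → q
e(4)+u(20): 24 → y
k(10)+o(14): 24 → y
a(0)+r(17): 17 → r
j(9)+y(24): 33≡7 → h
d(3)+a(0): 3 → d
y(24)+u(20): 44≡18 → s
a(0)+o(14): 14 → o
g(6)+r(17): 23 → x
s(18)+y(24): 42≡16 → q
q(16)+a(0): 16 → q
j(9)+u(20): 29≡3 → d
d(3)+o(14): 17 → r
h(7)+r(17): 24 → y

qyyrhdsoxqqdry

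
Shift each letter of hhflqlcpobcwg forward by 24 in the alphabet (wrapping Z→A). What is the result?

h(7): 7+24=31≡5 → f
h(7): 7+24=31≡5 → f
f(5): 5+24=29≡3 → d
l(11): 11+24=35≡9 → j
q(16): 16+24=40≡14 → o
l(11): 11+24=35≡9 → j
c(2): 2+24=26≡0 → a
p(15): 15+24=39≡13 → n
o(14): 14+24=38≡12 → m
b(1): 1+24=25 → z
c(2): 2+24=26≡0 → a
w(22): 22+24=46≡20 → u
g(6): 6+24=30≡4 → e

ffdjojanmzaue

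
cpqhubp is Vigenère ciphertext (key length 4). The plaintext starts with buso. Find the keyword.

bvyt

Subtract each crib letter from the matching ciphertext letter (mod 26):
c(2)−b(1)=1 → b
p(15)−u(20)=-5≡21 → v
q(16)−s(18)=-2≡24 → y
h(7)−o(14)=-7≡19 → t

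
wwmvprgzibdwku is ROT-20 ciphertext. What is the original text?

w(22): 22−20=2 → c
w(22): 22−20=2 → c
m(12): 12−20=-8≡18 → s
v(21): 21−20=1 → b
p(15): 15−20=-5≡21 → v
r(17): 17−20=-3≡23 → x
g(6): 6−20=-14≡12 → m
z(25): 25−20=5 → f
i(8): 8−20=-12≡14 → o
b(1): 1−20=-19≡7 → h
d(3): 3−20=-17≡9 → j
w(22): 22−20=2 → c
k(10): 10−20=-10≡16 → q
u(20): 20−20=0 → a

ccsbvxmfohjcqa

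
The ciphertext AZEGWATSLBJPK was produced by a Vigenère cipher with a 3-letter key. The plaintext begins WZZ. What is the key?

EAF

Subtract each crib letter from the matching ciphertext letter (mod 26):
A(0)−W(22)=-22≡4 → E
Z(25)−Z(25)=0 → A
E(4)−Z(25)=-21≡5 → F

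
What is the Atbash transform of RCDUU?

IXWFF

R(17) → I(8)
C(2) → X(23)
D(3) → W(22)
U(20) → F(5)
U(20) → F(5)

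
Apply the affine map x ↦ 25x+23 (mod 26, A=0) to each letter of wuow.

bdjb

w(22): 25·22+23=573≡1 → b
u(20): 25·20+23=523≡3 → d
o(14): 25·14+23=373≡9 → j
w(22): 25·22+23=573≡1 → b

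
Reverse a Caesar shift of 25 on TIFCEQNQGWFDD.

UJGDFRORHXGEE

T(19): 19−25=-6≡20 → U
I(8): 8−25=-17≡9 → J
F(5): 5−25=-20≡6 → G
C(2): 2−25=-23≡3 → D
E(4): 4−25=-21≡5 → F
Q(16): 16−25=-9≡17 → R
N(13): 13−25=-12≡14 → O
Q(16): 16−25=-9≡17 → R
G(6): 6−25=-19≡7 → H
W(22): 22−25=-3≡23 → X
F(5): 5−25=-20≡6 → G
D(3): 3−25=-22≡4 → E
D(3): 3−25=-22≡4 → E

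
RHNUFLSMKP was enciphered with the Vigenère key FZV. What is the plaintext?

MISPGQNNPK

Repeat the key across the ciphertext: FZVFZVFZVF
R(17)−F(5): 12 → M
H(7)−Z(25): -18≡8 → I
N(13)−V(21): -8≡18 → S
U(20)−F(5): 15 → P
F(5)−Z(25): -20≡6 → G
L(11)−V(21): -10≡16 → Q
S(18)−F(5): 13 → N
M(12)−Z(25): -13≡13 → N
K(10)−V(21): -11≡15 → P
P(15)−F(5): 10 → K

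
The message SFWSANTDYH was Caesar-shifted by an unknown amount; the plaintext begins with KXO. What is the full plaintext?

KXOKSFLVQZ

From the crib: S(18)−K(10)=8, so the shift is 8.
Subtract 8 from each ciphertext letter:
S(18): 18−8=10 → K
F(5): 5−8=-3≡23 → X
W(22): 22−8=14 → O
S(18): 18−8=10 → K
A(0): 0−8=-8≡18 → S
N(13): 13−8=5 → F
T(19): 19−8=11 → L
D(3): 3−8=-5≡21 → V
Y(24): 24−8=16 → Q
H(7): 7−8=-1≡25 → Z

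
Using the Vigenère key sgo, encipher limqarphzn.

doaigfhnnf

Repeat the key across the message: sgosgosgos
l(11)+s(18): 29≡3 → d
i(8)+g(6): 14 → o
m(12)+o(14): 26≡0 → a
q(16)+s(18): 34≡8 → i
a(0)+g(6): 6 → g
r(17)+o(14): 31≡5 → f
p(15)+s(18): 33≡7 → h
h(7)+g(6): 13 → n
z(25)+o(14): 39≡13 → n
n(13)+s(18): 31≡5 → f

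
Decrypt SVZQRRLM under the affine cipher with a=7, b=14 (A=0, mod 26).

IBJETTHW

The inverse of 7 mod 26 is 15, since 7·15=105≡1. Apply D(y)=15·(y−14) mod 26:
S(18): 15·(18−14)=60≡8 → I
V(21): 15·(21−14)=105≡1 → B
Z(25): 15·(25−14)=165≡9 → J
Q(16): 15·(16−14)=30≡4 → E
R(17): 15·(17−14)=45≡19 → T
R(17): 15·(17−14)=45≡19 → T
L(11): 15·(11−14)=-45≡7 → H
M(12): 15·(12−14)=-30≡22 → W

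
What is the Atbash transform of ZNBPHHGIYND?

AMYKSSTRBMW

Z(25) → A(0)
N(13) → M(12)
B(1) → Y(24)
P(15) → K(10)
H(7) → S(18)
H(7) → S(18)
G(6) → T(19)
I(8) → R(17)
Y(24) → B(1)
N(13) → M(12)
D(3) → W(22)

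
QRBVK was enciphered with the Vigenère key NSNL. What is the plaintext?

DZOKX

Repeat the key across the ciphertext: NSNLN
Q(16)−N(13): 3 → D
R(17)−S(18): -1≡25 → Z
B(1)−N(13): -12≡14 → O
V(21)−L(11): 10 → K
K(10)−N(13): -3≡23 → X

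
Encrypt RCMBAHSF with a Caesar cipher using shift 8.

ZKUJIPAN

R(17): 17+8=25 → Z
C(2): 2+8=10 → K
M(12): 12+8=20 → U
B(1): 1+8=9 → J
A(0): 0+8=8 → I
H(7): 7+8=15 → P
S(18): 18+8=26≡0 → A
F(5): 5+8=13 → N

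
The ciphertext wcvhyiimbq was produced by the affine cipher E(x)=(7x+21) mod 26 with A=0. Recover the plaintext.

The inverse of 7 mod 26 is 15, since 7·15=105≡1. Apply D(y)=15·(y−21) mod 26:
w(22): 15·(22−21)=15 → p
c(2): 15·(2−21)=-285≡1 → b
v(21): 15·(21−21)=0 → a
h(7): 15·(7−21)=-210≡24 → y
y(24): 15·(24−21)=45≡19 → t
i(8): 15·(8−21)=-195≡13 → n
i(8): 15·(8−21)=-195≡13 → n
m(12): 15·(12−21)=-135≡21 → v
b(1): 15·(1−21)=-300≡12 → m
q(16): 15·(16−21)=-75≡3 → d

pbaytnnvmd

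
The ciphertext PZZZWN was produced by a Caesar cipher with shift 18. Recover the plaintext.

P(15): 15−18=-3≡23 → X
Z(25): 25−18=7 → H
Z(25): 25−18=7 → H
Z(25): 25−18=7 → H
W(22): 22−18=4 → E
N(13): 13−18=-5≡21 → V

XHHHEV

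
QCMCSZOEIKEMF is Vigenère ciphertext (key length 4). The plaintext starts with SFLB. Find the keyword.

Subtract each crib letter from the matching ciphertext letter (mod 26):
Q(16)−S(18)=-2≡24 → Y
C(2)−F(5)=-3≡23 → X
M(12)−L(11)=1 → B
C(2)−B(1)=1 → B

YXBB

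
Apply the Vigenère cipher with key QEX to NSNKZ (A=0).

DWKAD

Repeat the key across the message: QEXQE
N(13)+Q(16): 29≡3 → D
S(18)+E(4): 22 → W
N(13)+X(23): 36≡10 → K
K(10)+Q(16): 26≡0 → A
Z(25)+E(4): 29≡3 → D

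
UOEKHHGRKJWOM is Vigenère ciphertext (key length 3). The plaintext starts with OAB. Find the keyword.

GOD

Subtract each crib letter from the matching ciphertext letter (mod 26):
U(20)−O(14)=6 → G
O(14)−A(0)=14 → O
E(4)−B(1)=3 → D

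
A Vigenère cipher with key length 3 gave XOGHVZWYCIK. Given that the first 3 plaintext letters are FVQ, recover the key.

Subtract each crib letter from the matching ciphertext letter (mod 26):
X(23)−F(5)=18 → S
O(14)−V(21)=-7≡19 → T
G(6)−Q(16)=-10≡16 → Q

STQ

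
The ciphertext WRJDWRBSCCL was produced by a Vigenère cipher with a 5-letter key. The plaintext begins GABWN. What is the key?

QRIHJ

Subtract each crib letter from the matching ciphertext letter (mod 26):
W(22)−G(6)=16 → Q
R(17)−A(0)=17 → R
J(9)−B(1)=8 → I
D(3)−W(22)=-19≡7 → H
W(22)−N(13)=9 → J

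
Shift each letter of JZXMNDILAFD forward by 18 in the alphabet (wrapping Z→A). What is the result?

J(9): 9+18=27≡1 → B
Z(25): 25+18=43≡17 → R
X(23): 23+18=41≡15 → P
M(12): 12+18=30≡4 → E
N(13): 13+18=31≡5 → F
D(3): 3+18=21 → V
I(8): 8+18=26≡0 → A
L(11): 11+18=29≡3 → D
A(0): 0+18=18 → S
F(5): 5+18=23 → X
D(3): 3+18=21 → V

BRPEFVADSXV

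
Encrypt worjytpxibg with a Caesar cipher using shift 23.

w(22): 22+23=45≡19 → t
o(14): 14+23=37≡11 → l
r(17): 17+23=40≡14 → o
j(9): 9+23=32≡6 → g
y(24): 24+23=47≡21 → v
t(19): 19+23=42≡16 → q
p(15): 15+23=38≡12 → m
x(23): 23+23=46≡20 → u
i(8): 8+23=31≡5 → f
b(1): 1+23=24 → y
g(6): 6+23=29≡3 → d

tlogvqmufyd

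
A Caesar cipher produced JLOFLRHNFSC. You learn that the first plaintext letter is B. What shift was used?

From the crib: J(9)−B(1)=8, so the shift is 8.

8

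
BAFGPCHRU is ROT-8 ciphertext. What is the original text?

TSXYHUZJM

B(1): 1−8=-7≡19 → T
A(0): 0−8=-8≡18 → S
F(5): 5−8=-3≡23 → X
G(6): 6−8=-2≡24 → Y
P(15): 15−8=7 → H
C(2): 2−8=-6≡20 → U
H(7): 7−8=-1≡25 → Z
R(17): 17−8=9 → J
U(20): 20−8=12 → M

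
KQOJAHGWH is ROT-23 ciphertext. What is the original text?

K(10): 10−23=-13≡13 → N
Q(16): 16−23=-7≡19 → T
O(14): 14−23=-9≡17 → R
J(9): 9−23=-14≡12 → M
A(0): 0−23=-23≡3 → D
H(7): 7−23=-16≡10 → K
G(6): 6−23=-17≡9 → J
W(22): 22−23=-1≡25 → Z
H(7): 7−23=-16≡10 → K

NTRMDKJZK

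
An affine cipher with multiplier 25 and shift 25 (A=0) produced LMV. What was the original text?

The inverse of 25 mod 26 is 25, since 25·25=625≡1. Apply D(y)=25·(y−25) mod 26:
L(11): 25·(11−25)=-350≡14 → O
M(12): 25·(12−25)=-325≡13 → N
V(21): 25·(21−25)=-100≡4 → E

ONE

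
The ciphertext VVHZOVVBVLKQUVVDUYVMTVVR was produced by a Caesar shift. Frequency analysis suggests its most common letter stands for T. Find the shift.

The most frequent ciphertext letter is V (appears 10 times).
V is position 21; T is position 19.
Shift = 2.

2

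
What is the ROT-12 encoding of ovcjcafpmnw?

o(14): 14+12=26≡0 → a
v(21): 21+12=33≡7 → h
c(2): 2+12=14 → o
j(9): 9+12=21 → v
c(2): 2+12=14 → o
a(0): 0+12=12 → m
f(5): 5+12=17 → r
p(15): 15+12=27≡1 → b
m(12): 12+12=24 → y
n(13): 13+12=25 → z
w(22): 22+12=34≡8 → i

ahovomrbyzi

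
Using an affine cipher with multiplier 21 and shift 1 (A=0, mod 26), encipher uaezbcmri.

u(20): 21·20+1=421≡5 → f
a(0): 21·0+1=1 → b
e(4): 21·4+1=85≡7 → h
z(25): 21·25+1=526≡6 → g
b(1): 21·1+1=22 → w
c(2): 21·2+1=43≡17 → r
m(12): 21·12+1=253≡19 → t
r(17): 21·17+1=358≡20 → u
i(8): 21·8+1=169≡13 → n

fbhgwrtun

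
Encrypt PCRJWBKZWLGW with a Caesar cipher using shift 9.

P(15): 15+9=24 → Y
C(2): 2+9=11 → L
R(17): 17+9=26≡0 → A
J(9): 9+9=18 → S
W(22): 22+9=31≡5 → F
B(1): 1+9=10 → K
K(10): 10+9=19 → T
Z(25): 25+9=34≡8 → I
W(22): 22+9=31≡5 → F
L(11): 11+9=20 → U
G(6): 6+9=15 → P
W(22): 22+9=31≡5 → F

YLASFKTIFUPF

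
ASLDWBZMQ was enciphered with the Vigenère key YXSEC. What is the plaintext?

CVTZUDCUM

Repeat the key across the ciphertext: YXSECYXSE
A(0)−Y(24): -24≡2 → C
S(18)−X(23): -5≡21 → V
L(11)−S(18): -7≡19 → T
D(3)−E(4): -1≡25 → Z
W(22)−C(2): 20 → U
B(1)−Y(24): -23≡3 → D
Z(25)−X(23): 2 → C
M(12)−S(18): -6≡20 → U
Q(16)−E(4): 12 → M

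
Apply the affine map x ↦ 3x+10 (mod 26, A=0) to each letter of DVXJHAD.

TVBLFKT

D(3): 3·3+10=19 → T
V(21): 3·21+10=73≡21 → V
X(23): 3·23+10=79≡1 → B
J(9): 3·9+10=37≡11 → L
H(7): 3·7+10=31≡5 → F
A(0): 3·0+10=10 → K
D(3): 3·3+10=19 → T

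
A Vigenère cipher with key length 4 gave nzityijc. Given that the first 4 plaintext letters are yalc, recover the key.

Subtract each crib letter from the matching ciphertext letter (mod 26):
n(13)−y(24)=-11≡15 → p
z(25)−a(0)=25 → z
i(8)−l(11)=-3≡23 → x
t(19)−c(2)=17 → r

pzxr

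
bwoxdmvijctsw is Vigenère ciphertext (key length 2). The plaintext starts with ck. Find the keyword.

zm

Subtract each crib letter from the matching ciphertext letter (mod 26):
b(1)−c(2)=-1≡25 → z
w(22)−k(10)=12 → m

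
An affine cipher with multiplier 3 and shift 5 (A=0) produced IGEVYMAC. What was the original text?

The inverse of 3 mod 26 is 9, since 3·9=27≡1. Apply D(y)=9·(y−5) mod 26:
I(8): 9·(8−5)=27≡1 → B
G(6): 9·(6−5)=9 → J
E(4): 9·(4−5)=-9≡17 → R
V(21): 9·(21−5)=144≡14 → O
Y(24): 9·(24−5)=171≡15 → P
M(12): 9·(12−5)=63≡11 → L
A(0): 9·(0−5)=-45≡7 → H
C(2): 9·(2−5)=-27≡25 → Z

BJROPLHZ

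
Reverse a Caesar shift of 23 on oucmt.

o(14): 14−23=-9≡17 → r
u(20): 20−23=-3≡23 → x
c(2): 2−23=-21≡5 → f
m(12): 12−23=-11≡15 → p
t(19): 19−23=-4≡22 → w

rxfpw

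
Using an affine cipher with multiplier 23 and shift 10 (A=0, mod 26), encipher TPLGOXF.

T(19): 23·19+10=447≡5 → F
P(15): 23·15+10=355≡17 → R
L(11): 23·11+10=263≡3 → D
G(6): 23·6+10=148≡18 → S
O(14): 23·14+10=332≡20 → U
X(23): 23·23+10=539≡19 → T
F(5): 23·5+10=125≡21 → V

FRDSUTV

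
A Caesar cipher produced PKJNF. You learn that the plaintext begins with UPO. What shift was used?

From the crib: P(15)−U(20)=-5≡21, so the shift is 21.

21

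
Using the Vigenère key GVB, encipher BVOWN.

Repeat the key across the message: GVBGV
B(1)+G(6): 7 → H
V(21)+V(21): 42≡16 → Q
O(14)+B(1): 15 → P
W(22)+G(6): 28≡2 → C
N(13)+V(21): 34≡8 → I

HQPCI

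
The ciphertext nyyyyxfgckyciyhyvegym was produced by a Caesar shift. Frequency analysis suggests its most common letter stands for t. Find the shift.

5

The most frequent ciphertext letter is y (appears 8 times).
y is position 24; t is position 19.
Shift = 5.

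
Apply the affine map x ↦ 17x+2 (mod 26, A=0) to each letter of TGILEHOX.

T(19): 17·19+2=325≡13 → N
G(6): 17·6+2=104≡0 → A
I(8): 17·8+2=138≡8 → I
L(11): 17·11+2=189≡7 → H
E(4): 17·4+2=70≡18 → S
H(7): 17·7+2=121≡17 → R
O(14): 17·14+2=240≡6 → G
X(23): 17·23+2=393≡3 → D

NAIHSRGD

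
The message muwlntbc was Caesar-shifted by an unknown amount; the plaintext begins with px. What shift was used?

From the crib: m(12)−p(15)=-3≡23, so the shift is 23.

23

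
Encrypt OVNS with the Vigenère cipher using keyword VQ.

Repeat the key across the message: VQVQ
O(14)+V(21): 35≡9 → J
V(21)+Q(16): 37≡11 → L
N(13)+V(21): 34≡8 → I
S(18)+Q(16): 34≡8 → I

JLII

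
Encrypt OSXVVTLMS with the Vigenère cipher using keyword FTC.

Repeat the key across the message: FTCFTCFTC
O(14)+F(5): 19 → T
S(18)+T(19): 37≡11 → L
X(23)+C(2): 25 → Z
V(21)+F(5): 26≡0 → A
V(21)+T(19): 40≡14 → O
T(19)+C(2): 21 → V
L(11)+F(5): 16 → Q
M(12)+T(19): 31≡5 → F
S(18)+C(2): 20 → U

TLZAOVQFU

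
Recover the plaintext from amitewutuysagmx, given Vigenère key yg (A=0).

cgkngqwnwsuuigz

Repeat the key across the ciphertext: ygygygygygygygy
a(0)−y(24): -24≡2 → c
m(12)−g(6): 6 → g
i(8)−y(24): -16≡10 → k
t(19)−g(6): 13 → n
e(4)−y(24): -20≡6 → g
w(22)−g(6): 16 → q
u(20)−y(24): -4≡22 → w
t(19)−g(6): 13 → n
u(20)−y(24): -4≡22 → w
y(24)−g(6): 18 → s
s(18)−y(24): -6≡20 → u
a(0)−g(6): -6≡20 → u
g(6)−y(24): -18≡8 → i
m(12)−g(6): 6 → g
x(23)−y(24): -1≡25 → z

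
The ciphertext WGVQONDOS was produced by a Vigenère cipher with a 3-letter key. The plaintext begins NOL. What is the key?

Subtract each crib letter from the matching ciphertext letter (mod 26):
W(22)−N(13)=9 → J
G(6)−O(14)=-8≡18 → S
V(21)−L(11)=10 → K

JSK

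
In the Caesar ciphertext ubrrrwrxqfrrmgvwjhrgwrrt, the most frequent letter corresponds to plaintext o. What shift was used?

The most frequent ciphertext letter is r (appears 9 times).
r is position 17; o is position 14.
Shift = 3.

3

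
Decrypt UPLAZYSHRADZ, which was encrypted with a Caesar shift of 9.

LGCRQPJYIRUQ

U(20): 20−9=11 → L
P(15): 15−9=6 → G
L(11): 11−9=2 → C
A(0): 0−9=-9≡17 → R
Z(25): 25−9=16 → Q
Y(24): 24−9=15 → P
S(18): 18−9=9 → J
H(7): 7−9=-2≡24 → Y
R(17): 17−9=8 → I
A(0): 0−9=-9≡17 → R
D(3): 3−9=-6≡20 → U
Z(25): 25−9=16 → Q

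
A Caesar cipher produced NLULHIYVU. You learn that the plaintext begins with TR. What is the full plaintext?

From the crib: N(13)−T(19)=-6≡20, so the shift is 20.
Subtract 20 from each ciphertext letter:
N(13): 13−20=-7≡19 → T
L(11): 11−20=-9≡17 → R
U(20): 20−20=0 → A
L(11): 11−20=-9≡17 → R
H(7): 7−20=-13≡13 → N
I(8): 8−20=-12≡14 → O
Y(24): 24−20=4 → E
V(21): 21−20=1 → B
U(20): 20−20=0 → A

TRARNOEBA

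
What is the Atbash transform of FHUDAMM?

USFWZNN

F(5) → U(20)
H(7) → S(18)
U(20) → F(5)
D(3) → W(22)
A(0) → Z(25)
M(12) → N(13)
M(12) → N(13)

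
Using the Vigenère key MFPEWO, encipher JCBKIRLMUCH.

Repeat the key across the message: MFPEWOMFPEW
J(9)+M(12): 21 → V
C(2)+F(5): 7 → H
B(1)+P(15): 16 → Q
K(10)+E(4): 14 → O
I(8)+W(22): 30≡4 → E
R(17)+O(14): 31≡5 → F
L(11)+M(12): 23 → X
M(12)+F(5): 17 → R
U(20)+P(15): 35≡9 → J
C(2)+E(4): 6 → G
H(7)+W(22): 29≡3 → D

VHQOEFXRJGD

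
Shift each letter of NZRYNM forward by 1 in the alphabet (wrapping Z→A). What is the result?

OASZON

N(13): 13+1=14 → O
Z(25): 25+1=26≡0 → A
R(17): 17+1=18 → S
Y(24): 24+1=25 → Z
N(13): 13+1=14 → O
M(12): 12+1=13 → N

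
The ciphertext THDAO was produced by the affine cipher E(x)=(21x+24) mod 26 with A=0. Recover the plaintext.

The inverse of 21 mod 26 is 5, since 21·5=105≡1. Apply D(y)=5·(y−24) mod 26:
T(19): 5·(19−24)=-25≡1 → B
H(7): 5·(7−24)=-85≡19 → T
D(3): 5·(3−24)=-105≡25 → Z
A(0): 5·(0−24)=-120≡10 → K
O(14): 5·(14−24)=-50≡2 → C

BTZKC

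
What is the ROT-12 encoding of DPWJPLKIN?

D(3): 3+12=15 → P
P(15): 15+12=27≡1 → B
W(22): 22+12=34≡8 → I
J(9): 9+12=21 → V
P(15): 15+12=27≡1 → B
L(11): 11+12=23 → X
K(10): 10+12=22 → W
I(8): 8+12=20 → U
N(13): 13+12=25 → Z

PBIVBXWUZ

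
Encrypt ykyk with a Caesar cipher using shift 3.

bnbn

y(24): 24+3=27≡1 → b
k(10): 10+3=13 → n
y(24): 24+3=27≡1 → b
k(10): 10+3=13 → n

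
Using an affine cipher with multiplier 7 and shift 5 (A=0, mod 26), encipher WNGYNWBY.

DSVRSDMR

W(22): 7·22+5=159≡3 → D
N(13): 7·13+5=96≡18 → S
G(6): 7·6+5=47≡21 → V
Y(24): 7·24+5=173≡17 → R
N(13): 7·13+5=96≡18 → S
W(22): 7·22+5=159≡3 → D
B(1): 7·1+5=12 → M
Y(24): 7·24+5=173≡17 → R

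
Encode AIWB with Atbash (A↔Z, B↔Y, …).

ZRDY

A(0) → Z(25)
I(8) → R(17)
W(22) → D(3)
B(1) → Y(24)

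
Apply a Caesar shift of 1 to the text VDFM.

WEGN

V(21): 21+1=22 → W
D(3): 3+1=4 → E
F(5): 5+1=6 → G
M(12): 12+1=13 → N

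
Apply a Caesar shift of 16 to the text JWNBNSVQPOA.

J(9): 9+16=25 → Z
W(22): 22+16=38≡12 → M
N(13): 13+16=29≡3 → D
B(1): 1+16=17 → R
N(13): 13+16=29≡3 → D
S(18): 18+16=34≡8 → I
V(21): 21+16=37≡11 → L
Q(16): 16+16=32≡6 → G
P(15): 15+16=31≡5 → F
O(14): 14+16=30≡4 → E
A(0): 0+16=16 → Q

ZMDRDILGFEQ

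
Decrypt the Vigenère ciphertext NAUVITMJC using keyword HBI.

GZMOHLFIU

Repeat the key across the ciphertext: HBIHBIHBI
N(13)−H(7): 6 → G
A(0)−B(1): -1≡25 → Z
U(20)−I(8): 12 → M
V(21)−H(7): 14 → O
I(8)−B(1): 7 → H
T(19)−I(8): 11 → L
M(12)−H(7): 5 → F
J(9)−B(1): 8 → I
C(2)−I(8): -6≡20 → U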